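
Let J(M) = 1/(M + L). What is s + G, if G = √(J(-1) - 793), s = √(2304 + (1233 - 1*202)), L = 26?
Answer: √3335 + 4*I*√1239/5 ≈ 57.749 + 28.16*I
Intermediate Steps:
J(M) = 1/(26 + M) (J(M) = 1/(M + 26) = 1/(26 + M))
s = √3335 (s = √(2304 + (1233 - 202)) = √(2304 + 1031) = √3335 ≈ 57.749)
G = 4*I*√1239/5 (G = √(1/(26 - 1) - 793) = √(1/25 - 793) = √(-19824/25) = 4*I*√1239/5 ≈ 28.16*I)
s + G = √3335 + 4*I*√1239/5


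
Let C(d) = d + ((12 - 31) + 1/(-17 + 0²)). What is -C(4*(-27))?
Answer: 2160/17 ≈ 127.06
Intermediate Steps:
C(d) = -324/17 + d (C(d) = d + (-19 + 1/(-17 + 0)) = d + (-19 + 1/(-17)) = d + (-19 - 1/17) = d - 324/17 = -324/17 + d)
-C(4*(-27)) = -(-324/17 + 4*(-27)) = -(-324/17 - 108) = -1*(-2160/17) = 2160/17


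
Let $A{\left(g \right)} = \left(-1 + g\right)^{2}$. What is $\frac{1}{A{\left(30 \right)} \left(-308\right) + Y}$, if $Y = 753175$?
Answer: $\frac{1}{494147} \approx 2.0237 \cdot 10^{-6}$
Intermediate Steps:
$\frac{1}{A{\left(30 \right)} \left(-308\right) + Y} = \frac{1}{\left(-1 + 30\right)^{2} \left(-308\right) + 753175} = \frac{1}{29^{2} \left(-308\right) + 753175} = \frac{1}{841 \left(-308\right) + 753175} = \frac{1}{-259028 + 753175} = \frac{1}{494147}$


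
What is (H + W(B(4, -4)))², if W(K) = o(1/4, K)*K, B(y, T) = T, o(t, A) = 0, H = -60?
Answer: 3600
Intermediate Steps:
W(K) = 0 (W(K) = 0*K = 0)
(H + W(B(4, -4)))² = (-60 + 0)² = (-60)² = 3600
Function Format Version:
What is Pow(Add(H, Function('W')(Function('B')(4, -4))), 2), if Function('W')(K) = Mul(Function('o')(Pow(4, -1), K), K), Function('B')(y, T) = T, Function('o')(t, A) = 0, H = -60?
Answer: 3600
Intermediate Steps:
Function('W')(K) = 0 (Function('W')(K) = Mul(0, K) = 0)
Pow(Add(H, Function('W')(Function('B')(4, -4))), 2) = Pow(Add(-60, 0), 2) = Pow(-60, 2) = 3600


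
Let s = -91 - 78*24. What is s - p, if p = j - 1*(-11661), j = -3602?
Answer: -10022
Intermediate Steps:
s = -1963 (s = -91 - 1872 = -1963)
p = 8059 (p = -3602 - 1*(-11661) = -3602 + 11661 = 8059)
s - p = -1963 - 1*8059 = -1963 - 8059 = -10022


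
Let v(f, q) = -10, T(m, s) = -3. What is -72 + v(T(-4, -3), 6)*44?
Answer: -512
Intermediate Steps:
-72 + v(T(-4, -3), 6)*44 = -72 - 10*44 = -72 - 440 = -512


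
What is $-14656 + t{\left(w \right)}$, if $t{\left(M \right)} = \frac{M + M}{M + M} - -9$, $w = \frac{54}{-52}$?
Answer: $-14646$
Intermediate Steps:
$w = - \frac{27}{26}$ ($w = 54 \left(- \frac{1}{52}\right) = - \frac{27}{26} \approx -1.0385$)
$t{\left(M \right)} = 10$ ($t{\left(M \right)} = \frac{2 M}{2 M} + 9 = 2 M \frac{1}{2 M} + 9 = 1 + 9 = 10$)
$-14656 + t{\left(w \right)} = -14656 + 10 = -14646$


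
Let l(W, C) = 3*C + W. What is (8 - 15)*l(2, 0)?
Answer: -14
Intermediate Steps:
l(W, C) = W + 3*C
(8 - 15)*l(2, 0) = (8 - 15)*(2 + 3*0) = -7*(2 + 0) = -7*2 = -14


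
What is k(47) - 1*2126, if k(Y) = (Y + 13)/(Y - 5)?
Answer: -14872/7 ≈ -2124.6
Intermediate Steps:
k(Y) = (13 + Y)/(-5 + Y)
k(47) - 1*2126 = (13 + 47)/(-5 + 47) - 1*2126 = 60/42 - 2126 = (1/42)*60 - 2126 = 10/7 - 2126 = -14872/7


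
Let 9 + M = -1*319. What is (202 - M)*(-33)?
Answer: -17490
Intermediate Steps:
M = -328 (M = -9 - 1*319 = -9 - 319 = -328)
(202 - M)*(-33) = (202 - 1*(-328))*(-33) = (202 + 328)*(-33) = 530*(-33) = -17490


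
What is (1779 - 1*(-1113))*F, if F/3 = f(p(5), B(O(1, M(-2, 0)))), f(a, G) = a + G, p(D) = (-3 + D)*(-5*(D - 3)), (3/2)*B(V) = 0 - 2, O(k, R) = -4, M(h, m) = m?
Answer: -185088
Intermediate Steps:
B(V) = -4/3 (B(V) = 2*(0 - 2)/3 = (2/3)*(-2) = -4/3)
p(D) = (-3 + D)*(15 - 5*D) (p(D) = (-3 + D)*(-5*(-3 + D)) = (-3 + D)*(15 - 5*D))
f(a, G) = G + a
F = -64 (F = 3*(-4/3 + (-45 - 5*5**2 + 30*5)) = 3*(-4/3 + (-45 - 5*25 + 150)) = 3*(-4/3 + (-45 - 125 + 150)) = 3*(-4/3 - 20) = 3*(-64/3) = -64)
(1779 - 1*(-1113))*F = (1779 - 1*(-1113))*(-64) = (1779 + 1113)*(-64) = 2892*(-64) = -185088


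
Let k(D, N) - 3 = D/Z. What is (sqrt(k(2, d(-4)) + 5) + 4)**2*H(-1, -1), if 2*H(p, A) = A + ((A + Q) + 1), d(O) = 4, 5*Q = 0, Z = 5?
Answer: -(20 + sqrt(210))**2/50 ≈ -23.793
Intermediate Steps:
Q = 0 (Q = (1/5)*0 = 0)
k(D, N) = 3 + D/5
H(p, A) = 1/2 + A (H(p, A) = (A + ((A + 0) + 1))/2 = (A + (A + 1))/2 = (A + (1 + A))/2 = (1 + 2*A)/2 = 1/2 + A)
(sqrt(k(2, d(-4)) + 5) + 4)**2*H(-1, -1) = (sqrt((3 + (1/5)*2) + 5) + 4)**2*(1/2 - 1) = (sqrt((3 + 2/5) + 5) + 4)**2*(-1/2) = (sqrt(17/5 + 5) + 4)**2*(-1/2) = (sqrt(42/5) + 4)**2*(-1/2) = (sqrt(210)/5 + 4)**2*(-1/2) = (4 + sqrt(210)/5)**2*(-1/2) = -(4 + sqrt(210)/5)**2/2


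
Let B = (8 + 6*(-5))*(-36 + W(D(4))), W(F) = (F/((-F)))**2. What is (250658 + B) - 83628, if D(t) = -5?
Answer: 167800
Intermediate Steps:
W(F) = 1 (W(F) = (F*(-1/F))**2 = (-1)**2 = 1)
B = 770 (B = (8 + 6*(-5))*(-36 + 1) = (8 - 30)*(-35) = -22*(-35) = 770)
(250658 + B) - 83628 = (250658 + 770) - 83628 = 251428 - 83628 = 167800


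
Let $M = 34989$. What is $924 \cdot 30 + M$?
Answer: $62709$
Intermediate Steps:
$924 \cdot 30 + M = 924 \cdot 30 + 34989 = 27720 + 34989 = 62709$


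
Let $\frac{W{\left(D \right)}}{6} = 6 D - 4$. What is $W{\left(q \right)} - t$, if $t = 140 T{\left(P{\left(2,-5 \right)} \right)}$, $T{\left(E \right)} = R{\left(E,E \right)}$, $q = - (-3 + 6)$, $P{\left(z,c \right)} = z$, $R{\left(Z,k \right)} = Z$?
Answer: $-412$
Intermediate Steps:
$q = -3$ ($q = \left(-1\right) 3 = -3$)
$T{\left(E \right)} = E$
$W{\left(D \right)} = -24 + 36 D$ ($W{\left(D \right)} = 6 \left(6 D - 4\right) = 6 \left(-4 + 6 D\right) = -24 + 36 D$)
$t = 280$ ($t = 140 \cdot 2 = 280$)
$W{\left(q \right)} - t = \left(-24 + 36 \left(-3\right)\right) - 280 = \left(-24 - 108\right) - 280 = -132 - 280 = -412$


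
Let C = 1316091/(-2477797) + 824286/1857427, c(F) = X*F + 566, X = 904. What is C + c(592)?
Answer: 352231810967793033/657475292617 ≈ 5.3573e+5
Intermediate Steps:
c(F) = 566 + 904*F (c(F) = 904*F + 566 = 566 + 904*F)
C = -57447082845/657475292617 (C = 1316091*(-1/2477797) + 824286*(1/1857427) = -188013/353971 + 824286/1857427 = -57447082845/657475292617 ≈ -0.087375)
C + c(592) = -57447082845/657475292617 + (566 + 904*592) = -57447082845/657475292617 + (566 + 535168) = -57447082845/657475292617 + 535734 = 352231810967793033/657475292617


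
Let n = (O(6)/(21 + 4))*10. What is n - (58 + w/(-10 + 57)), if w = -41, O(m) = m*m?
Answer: -10041/235 ≈ -42.728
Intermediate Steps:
O(m) = m²
n = 72/5 (n = (6²/(21 + 4))*10 = (36/25)*10 = 72/5 ≈ 14.400)
n - (58 + w/(-10 + 57)) = 72/5 - (58 - 41/(-10 + 57)) = 72/5 - (58 - 41/47) = 72/5 - 1*2685/47 = 72/5 - 2685/47 = -10041/235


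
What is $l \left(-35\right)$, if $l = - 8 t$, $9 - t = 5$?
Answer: $1120$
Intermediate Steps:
$t = 4$ ($t = 9 - 5 = 4$)
$l = -32$ ($l = \left(-8\right) 4 = -32$)
$l \left(-35\right) = \left(-32\right) \left(-35\right) = 1120$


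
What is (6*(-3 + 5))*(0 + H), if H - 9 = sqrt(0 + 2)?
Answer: 108 + 12*sqrt(2) ≈ 124.97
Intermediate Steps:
H = 9 + sqrt(2) (H = 9 + sqrt(0 + 2) = 9 + sqrt(2) ≈ 10.414)
(6*(-3 + 5))*(0 + H) = (6*(-3 + 5))*(0 + (9 + sqrt(2))) = (6*2)*(9 + sqrt(2)) = 12*(9 + sqrt(2)) = 108 + 12*sqrt(2)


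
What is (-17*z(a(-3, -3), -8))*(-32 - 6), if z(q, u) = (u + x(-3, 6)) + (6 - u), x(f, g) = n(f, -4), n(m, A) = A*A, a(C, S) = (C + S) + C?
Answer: 14212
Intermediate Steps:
a(C, S) = S + 2*C
n(m, A) = A²
x(f, g) = 16 (x(f, g) = (-4)² = 16)
z(q, u) = 22 (z(q, u) = (u + 16) + (6 - u) = (16 + u) + (6 - u) = 22)
(-17*z(a(-3, -3), -8))*(-32 - 6) = (-17*22)*(-32 - 6) = -374*(-38) = 14212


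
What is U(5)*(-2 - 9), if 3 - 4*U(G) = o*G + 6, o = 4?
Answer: 253/4 ≈ 63.250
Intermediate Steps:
U(G) = -¾ - G (U(G) = ¾ - (4*G + 6)/4 = ¾ - (6 + 4*G)/4 = ¾ + (-3/2 - G) = -¾ - G)
U(5)*(-2 - 9) = (-¾ - 1*5)*(-2 - 9) = (-¾ - 5)*(-11) = -23/4*(-11) = 253/4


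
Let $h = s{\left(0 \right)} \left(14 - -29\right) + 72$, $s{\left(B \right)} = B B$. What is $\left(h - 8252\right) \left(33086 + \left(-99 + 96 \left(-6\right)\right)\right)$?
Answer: $-265121980$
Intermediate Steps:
$s{\left(B \right)} = B^{2}$
$h = 72$ ($h = 0^{2} \left(14 - -29\right) + 72 = 0 \left(14 + 29\right) + 72 = 0 \cdot 43 + 72 = 0 + 72 = 72$)
$\left(h - 8252\right) \left(33086 + \left(-99 + 96 \left(-6\right)\right)\right) = \left(72 - 8252\right) \left(33086 + \left(-99 + 96 \left(-6\right)\right)\right) = - 8180 \left(33086 - 675\right) = \left(-8180\right) 32411 = -265121980$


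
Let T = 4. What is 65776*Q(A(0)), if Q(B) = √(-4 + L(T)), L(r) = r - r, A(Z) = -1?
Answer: 131552*I ≈ 1.3155e+5*I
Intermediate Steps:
L(r) = 0
Q(B) = 2*I (Q(B) = √(-4 + 0) = √(-4) = 2*I)
65776*Q(A(0)) = 65776*(2*I) = 131552*I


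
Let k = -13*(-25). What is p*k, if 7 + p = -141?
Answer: -48100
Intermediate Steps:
p = -148 (p = -7 - 141 = -148)
k = 325
p*k = -148*325 = -48100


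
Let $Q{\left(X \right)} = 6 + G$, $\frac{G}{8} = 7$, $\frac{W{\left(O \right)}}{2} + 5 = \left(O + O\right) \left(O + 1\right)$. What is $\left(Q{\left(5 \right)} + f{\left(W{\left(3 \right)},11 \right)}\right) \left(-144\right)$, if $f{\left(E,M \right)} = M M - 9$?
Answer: $-25056$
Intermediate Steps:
$W{\left(O \right)} = -10 + 4 O \left(1 + O\right)$ ($W{\left(O \right)} = -10 + 2 \left(O + O\right) \left(O + 1\right) = -10 + 2 \cdot 2 O \left(1 + O\right) = -10 + 4 O \left(1 + O\right)$)
$f{\left(E,M \right)} = -9 + M^{2}$ ($f{\left(E,M \right)} = M^{2} - 9 = -9 + M^{2}$)
$G = 56$ ($G = 8 \cdot 7 = 56$)
$Q{\left(X \right)} = 62$ ($Q{\left(X \right)} = 6 + 56 = 62$)
$\left(Q{\left(5 \right)} + f{\left(W{\left(3 \right)},11 \right)}\right) \left(-144\right) = \left(62 - \left(9 - 11^{2}\right)\right) \left(-144\right) = \left(62 + \left(-9 + 121\right)\right) \left(-144\right) = \left(62 + 112\right) \left(-144\right) = 174 \left(-144\right) = -25056$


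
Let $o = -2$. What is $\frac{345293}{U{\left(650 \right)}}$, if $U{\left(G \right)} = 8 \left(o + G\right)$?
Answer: $\frac{345293}{5184} \approx 66.607$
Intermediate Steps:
$U{\left(G \right)} = -16 + 8 G$ ($U{\left(G \right)} = 8 \left(-2 + G\right) = -16 + 8 G$)
$\frac{345293}{U{\left(650 \right)}} = \frac{345293}{-16 + 8 \cdot 650} = \frac{345293}{-16 + 5200} = \frac{345293}{5184}$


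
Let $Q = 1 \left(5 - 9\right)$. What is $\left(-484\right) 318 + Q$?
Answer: $-153916$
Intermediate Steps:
$Q = -4$ ($Q = 1 \left(-4\right) = -4$)
$\left(-484\right) 318 + Q = \left(-484\right) 318 - 4 = -153912 - 4 = -153916$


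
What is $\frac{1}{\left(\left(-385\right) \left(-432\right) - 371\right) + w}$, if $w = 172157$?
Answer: $\frac{1}{338106} \approx 2.9577 \cdot 10^{-6}$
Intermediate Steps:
$\frac{1}{\left(\left(-385\right) \left(-432\right) - 371\right) + w} = \frac{1}{\left(\left(-385\right) \left(-432\right) - 371\right) + 172157} = \frac{1}{\left(166320 - 371\right) + 172157} = \frac{1}{165949 + 172157} = \frac{1}{338106}$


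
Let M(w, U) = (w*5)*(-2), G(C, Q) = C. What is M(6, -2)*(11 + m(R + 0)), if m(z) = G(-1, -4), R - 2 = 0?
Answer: -600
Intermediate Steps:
R = 2 (R = 2 + 0 = 2)
m(z) = -1
M(w, U) = -10*w (M(w, U) = (5*w)*(-2) = -10*w)
M(6, -2)*(11 + m(R + 0)) = (-10*6)*(11 - 1) = -60*10 = -600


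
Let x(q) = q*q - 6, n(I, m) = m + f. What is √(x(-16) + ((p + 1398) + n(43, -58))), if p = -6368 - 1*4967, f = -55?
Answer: 70*I*√2 ≈ 98.995*I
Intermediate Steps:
n(I, m) = -55 + m (n(I, m) = m - 55 = -55 + m)
p = -11335 (p = -6368 - 4967 = -11335)
x(q) = -6 + q² (x(q) = q² - 6 = -6 + q²)
√(x(-16) + ((p + 1398) + n(43, -58))) = √((-6 + (-16)²) + ((-11335 + 1398) + (-55 - 58))) = √((-6 + 256) + (-9937 - 113)) = √(250 - 10050) = √(-9800) = 70*I*√2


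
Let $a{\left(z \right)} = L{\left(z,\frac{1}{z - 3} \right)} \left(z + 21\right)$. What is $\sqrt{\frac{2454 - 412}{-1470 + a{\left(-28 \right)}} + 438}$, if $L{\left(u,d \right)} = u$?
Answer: $\frac{\sqrt{3613805}}{91} \approx 20.89$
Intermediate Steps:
$a{\left(z \right)} = z \left(21 + z\right)$ ($a{\left(z \right)} = z \left(z + 21\right) = z \left(21 + z\right)$)
$\sqrt{\frac{2454 - 412}{-1470 + a{\left(-28 \right)}} + 438} = \sqrt{\frac{2454 - 412}{-1470 - 28 \left(21 - 28\right)} + 438} = \sqrt{\frac{2042}{-1470 - -196} + 438} = \sqrt{\frac{2042}{-1470 + 196} + 438} = \sqrt{\frac{2042}{-1274} + 438} = \sqrt{2042 \left(- \frac{1}{1274}\right) + 438} = \sqrt{- \frac{1021}{637} + 438} = \sqrt{\frac{277985}{637}} = \frac{\sqrt{3613805}}{91}$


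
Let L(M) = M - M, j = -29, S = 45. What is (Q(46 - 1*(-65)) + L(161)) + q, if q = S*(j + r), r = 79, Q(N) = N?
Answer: 2361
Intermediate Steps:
L(M) = 0
q = 2250 (q = 45*(-29 + 79) = 45*50 = 2250)
(Q(46 - 1*(-65)) + L(161)) + q = ((46 - 1*(-65)) + 0) + 2250 = ((46 + 65) + 0) + 2250 = (111 + 0) + 2250 = 111 + 2250 = 2361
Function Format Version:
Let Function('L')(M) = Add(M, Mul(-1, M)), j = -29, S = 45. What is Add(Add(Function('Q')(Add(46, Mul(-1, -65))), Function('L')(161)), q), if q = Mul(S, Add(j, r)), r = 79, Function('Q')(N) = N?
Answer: 2361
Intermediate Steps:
Function('L')(M) = 0
q = 2250 (q = Mul(45, Add(-29, 79)) = Mul(45, 50) = 2250)
Add(Add(Function('Q')(Add(46, Mul(-1, -65))), Function('L')(161)), q) = Add(Add(Add(46, Mul(-1, -65)), 0), 2250) = Add(Add(Add(46, 65), 0), 2250) = Add(Add(111, 0), 2250) = Add(111, 2250) = 2361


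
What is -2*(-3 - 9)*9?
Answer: 216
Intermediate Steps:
-2*(-3 - 9)*9 = -2*(-12)*9 = 24*9 = 216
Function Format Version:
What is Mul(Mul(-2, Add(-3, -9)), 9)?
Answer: 216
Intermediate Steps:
Mul(Mul(-2, Add(-3, -9)), 9) = Mul(Mul(-2, -12), 9) = Mul(24, 9) = 216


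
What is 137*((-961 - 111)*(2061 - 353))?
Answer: -250843712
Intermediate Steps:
137*((-961 - 111)*(2061 - 353)) = 137*(-1072*1708) = 137*(-1830976) = -250843712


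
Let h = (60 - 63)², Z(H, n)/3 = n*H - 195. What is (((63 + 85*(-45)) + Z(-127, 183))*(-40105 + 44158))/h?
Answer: -33356190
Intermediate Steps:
Z(H, n) = -585 + 3*H*n (Z(H, n) = 3*(n*H - 195) = 3*(H*n - 195) = 3*(-195 + H*n) = -585 + 3*H*n)
h = 9 (h = (-3)² = 9)
(((63 + 85*(-45)) + Z(-127, 183))*(-40105 + 44158))/h = (((63 + 85*(-45)) + (-585 + 3*(-127)*183))*(-40105 + 44158))/9 = (((63 - 3825) + (-585 - 69723))*4053)*(⅑) = ((-3762 - 70308)*4053)*(⅑) = -74070*4053*(⅑) = -300205710*⅑ = -33356190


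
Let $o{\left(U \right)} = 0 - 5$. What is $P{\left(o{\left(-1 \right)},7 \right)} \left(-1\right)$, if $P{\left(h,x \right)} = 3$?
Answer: $-3$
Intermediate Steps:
$o{\left(U \right)} = -5$ ($o{\left(U \right)} = 0 - 5 = -5$)
$P{\left(o{\left(-1 \right)},7 \right)} \left(-1\right) = 3 \left(-1\right) = -3$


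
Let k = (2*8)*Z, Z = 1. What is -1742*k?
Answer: -27872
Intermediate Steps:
k = 16 (k = (2*8)*1 = 16*1 = 16)
-1742*k = -1742*16 = -27872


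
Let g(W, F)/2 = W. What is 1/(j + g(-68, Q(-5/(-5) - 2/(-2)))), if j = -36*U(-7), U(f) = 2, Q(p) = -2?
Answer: -1/208 ≈ -0.0048077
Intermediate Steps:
g(W, F) = 2*W
j = -72 (j = -36*2 = -72)
1/(j + g(-68, Q(-5/(-5) - 2/(-2)))) = 1/(-72 + 2*(-68)) = 1/(-72 - 136) = 1/(-208) = -1/208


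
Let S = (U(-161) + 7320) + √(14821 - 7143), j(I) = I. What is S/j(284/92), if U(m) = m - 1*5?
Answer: 164542/71 + 23*√7678/71 ≈ 2345.9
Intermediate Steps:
U(m) = -5 + m (U(m) = m - 5 = -5 + m)
S = 7154 + √7678 (S = ((-5 - 161) + 7320) + √(14821 - 7143) = (-166 + 7320) + √7678 = 7154 + √7678 ≈ 7241.6)
S/j(284/92) = (7154 + √7678)/((284/92)) = (7154 + √7678)/((284*(1/92))) = (7154 + √7678)/(71/23) = (7154 + √7678)*(23/71) = 164542/71 + 23*√7678/71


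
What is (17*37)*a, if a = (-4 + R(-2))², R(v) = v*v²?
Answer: 90576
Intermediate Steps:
R(v) = v³
a = 144 (a = (-4 + (-2)³)² = (-4 - 8)² = (-12)² = 144)
(17*37)*a = (17*37)*144 = 629*144 = 90576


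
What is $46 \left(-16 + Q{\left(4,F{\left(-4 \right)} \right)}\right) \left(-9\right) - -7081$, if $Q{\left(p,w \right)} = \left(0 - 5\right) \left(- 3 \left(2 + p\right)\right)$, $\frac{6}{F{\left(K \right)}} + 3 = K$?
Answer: $-23555$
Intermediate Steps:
$F{\left(K \right)} = \frac{6}{-3 + K}$
$Q{\left(p,w \right)} = 30 + 15 p$ ($Q{\left(p,w \right)} = - 5 \left(-6 - 3 p\right) = 30 + 15 p$)
$46 \left(-16 + Q{\left(4,F{\left(-4 \right)} \right)}\right) \left(-9\right) - -7081 = 46 \left(-16 + \left(30 + 15 \cdot 4\right)\right) \left(-9\right) - -7081 = 46 \left(-16 + \left(30 + 60\right)\right) \left(-9\right) + 7081 = 46 \left(-16 + 90\right) \left(-9\right) + 7081 = 46 \cdot 74 \left(-9\right) + 7081 = 46 \left(-666\right) + 7081 = -30636 + 7081 = -23555$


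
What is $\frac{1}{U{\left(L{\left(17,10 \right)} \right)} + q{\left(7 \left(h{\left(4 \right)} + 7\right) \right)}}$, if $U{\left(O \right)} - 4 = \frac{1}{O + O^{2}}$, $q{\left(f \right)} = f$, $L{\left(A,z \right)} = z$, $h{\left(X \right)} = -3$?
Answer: $\frac{110}{3521} \approx 0.031241$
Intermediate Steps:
$U{\left(O \right)} = 4 + \frac{1}{O + O^{2}}$
$\frac{1}{U{\left(L{\left(17,10 \right)} \right)} + q{\left(7 \left(h{\left(4 \right)} + 7\right) \right)}} = \frac{1}{\frac{1 + 4 \cdot 10 + 4 \cdot 10^{2}}{10 \left(1 + 10\right)} + 7 \left(-3 + 7\right)} = \frac{1}{\frac{1 + 40 + 4 \cdot 100}{10 \cdot 11} + 7 \cdot 4} = \frac{1}{\frac{1}{10} \cdot \frac{1}{11} \left(1 + 40 + 400\right) + 28} = \frac{1}{\frac{1}{10} \cdot \frac{1}{11} \cdot 441 + 28} = \frac{1}{\frac{441}{110} + 28} = \frac{1}{\frac{3521}{110}} = \frac{110}{3521}$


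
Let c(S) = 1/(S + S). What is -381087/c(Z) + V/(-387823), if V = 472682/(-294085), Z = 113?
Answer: -9822883837036546528/114052926955 ≈ -8.6126e+7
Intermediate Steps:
c(S) = 1/(2*S)
V = -472682/294085 (V = 472682*(-1/294085) = -472682/294085 ≈ -1.6073)
-381087/c(Z) + V/(-387823) = -381087/((½)/113) - 472682/294085/(-387823) = -381087/((½)*(1/113)) - 472682/294085*(-1/387823) = -381087/1/226 + 472682/114052926955 = -381087*226 + 472682/114052926955 = -86125662 + 472682/114052926955 = -9822883837036546528/114052926955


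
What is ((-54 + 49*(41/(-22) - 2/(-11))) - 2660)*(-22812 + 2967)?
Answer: 1220884245/22 ≈ 5.5495e+7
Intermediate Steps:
((-54 + 49*(41/(-22) - 2/(-11))) - 2660)*(-22812 + 2967) = ((-54 + 49*(41*(-1/22) - 2*(-1/11))) - 2660)*(-19845) = ((-54 + 49*(-41/22 + 2/11)) - 2660)*(-19845) = ((-54 + 49*(-37/22)) - 2660)*(-19845) = ((-54 - 1813/22) - 2660)*(-19845) = (-3001/22 - 2660)*(-19845) = -61521/22*(-19845) = 1220884245/22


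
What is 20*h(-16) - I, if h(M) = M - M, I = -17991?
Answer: 17991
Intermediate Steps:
h(M) = 0
20*h(-16) - I = 20*0 - 1*(-17991) = 0 + 17991 = 17991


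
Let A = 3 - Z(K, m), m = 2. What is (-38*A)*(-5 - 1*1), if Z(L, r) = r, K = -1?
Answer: 228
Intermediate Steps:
A = 1 (A = 3 - 1*2 = 3 - 2 = 1)
(-38*A)*(-5 - 1*1) = (-38*1)*(-5 - 1*1) = -38*(-5 - 1) = -38*(-6) = 228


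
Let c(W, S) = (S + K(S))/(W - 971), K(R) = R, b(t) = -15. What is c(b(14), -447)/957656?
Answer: 447/472124408 ≈ 9.4678e-7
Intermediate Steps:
c(W, S) = 2*S/(-971 + W) (c(W, S) = (S + S)/(W - 971) = (2*S)/(-971 + W) = 2*S/(-971 + W))
c(b(14), -447)/957656 = (2*(-447)/(-971 - 15))/957656 = (2*(-447)/(-986))*(1/957656) = (2*(-447)*(-1/986))*(1/957656) = (447/493)*(1/957656) = 447/472124408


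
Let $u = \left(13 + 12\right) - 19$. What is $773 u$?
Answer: $4638$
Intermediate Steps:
$u = 6$ ($u = 25 - 19 = 6$)
$773 u = 773 \cdot 6 = 4638$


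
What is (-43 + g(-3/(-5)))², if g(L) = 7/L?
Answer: 8836/9 ≈ 981.78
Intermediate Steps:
(-43 + g(-3/(-5)))² = (-43 + 7/((-3/(-5))))² = (-43 + 7/((-3*(-⅕))))² = (-43 + 7/(⅗))² = (-43 + 7*(5/3))² = (-43 + 35/3)² = (-94/3)² = 8836/9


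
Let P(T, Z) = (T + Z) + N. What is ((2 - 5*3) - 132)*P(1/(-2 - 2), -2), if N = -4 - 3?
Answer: 5365/4 ≈ 1341.3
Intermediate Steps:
N = -7
P(T, Z) = -7 + T + Z (P(T, Z) = (T + Z) - 7 = -7 + T + Z)
((2 - 5*3) - 132)*P(1/(-2 - 2), -2) = ((2 - 5*3) - 132)*(-7 + 1/(-2 - 2) - 2) = ((2 - 15) - 132)*(-7 + 1/(-4) - 2) = (-13 - 132)*(-7 - ¼ - 2) = -145*(-37/4) = 5365/4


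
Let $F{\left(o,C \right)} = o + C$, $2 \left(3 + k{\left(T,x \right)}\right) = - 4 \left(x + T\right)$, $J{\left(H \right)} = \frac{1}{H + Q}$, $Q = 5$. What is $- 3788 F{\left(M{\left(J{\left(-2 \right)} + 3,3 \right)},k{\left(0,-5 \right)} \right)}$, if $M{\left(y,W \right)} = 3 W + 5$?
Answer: $-79548$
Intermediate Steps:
$J{\left(H \right)} = \frac{1}{5 + H}$ ($J{\left(H \right)} = \frac{1}{H + 5} = \frac{1}{5 + H}$)
$k{\left(T,x \right)} = -3 - 2 T - 2 x$ ($k{\left(T,x \right)} = -3 + \frac{\left(-4\right) \left(x + T\right)}{2} = -3 + \frac{\left(-4\right) \left(T + x\right)}{2} = -3 + \frac{- 4 T - 4 x}{2} = -3 - \left(2 T + 2 x\right) = -3 - 2 T - 2 x$)
$M{\left(y,W \right)} = 5 + 3 W$
$F{\left(o,C \right)} = C + o$
$- 3788 F{\left(M{\left(J{\left(-2 \right)} + 3,3 \right)},k{\left(0,-5 \right)} \right)} = - 3788 \left(\left(-3 - 0 - -10\right) + \left(5 + 3 \cdot 3\right)\right) = - 3788 \left(\left(-3 + 0 + 10\right) + \left(5 + 9\right)\right) = - 3788 \left(7 + 14\right) = \left(-3788\right) 21 = -79548$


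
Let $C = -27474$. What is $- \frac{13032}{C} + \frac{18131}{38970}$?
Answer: $\frac{167664689}{178443630} \approx 0.93959$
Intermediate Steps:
$- \frac{13032}{C} + \frac{18131}{38970} = - \frac{13032}{-27474} + \frac{18131}{38970} = \left(-13032\right) \left(- \frac{1}{27474}\right) + 18131 \cdot \frac{1}{38970} = \frac{2172}{4579} + \frac{18131}{38970} = \frac{167664689}{178443630}$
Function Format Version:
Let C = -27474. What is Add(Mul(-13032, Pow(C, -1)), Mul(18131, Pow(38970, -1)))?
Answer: Rational(167664689, 178443630) ≈ 0.93959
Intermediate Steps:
Add(Mul(-13032, Pow(C, -1)), Mul(18131, Pow(38970, -1))) = Add(Mul(-13032, Pow(-27474, -1)), Mul(18131, Pow(38970, -1))) = Add(Mul(-13032, Rational(-1, 27474)), Mul(18131, Rational(1, 38970))) = Add(Rational(2172, 4579), Rational(18131, 38970)) = Rational(167664689, 178443630)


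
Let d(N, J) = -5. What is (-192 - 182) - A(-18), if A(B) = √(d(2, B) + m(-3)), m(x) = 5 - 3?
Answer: -374 - I*√3 ≈ -374.0 - 1.732*I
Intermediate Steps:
m(x) = 2
A(B) = I*√3 (A(B) = √(-5 + 2) = √(-3) = I*√3)
(-192 - 182) - A(-18) = (-192 - 182) - I*√3 = -374 - I*√3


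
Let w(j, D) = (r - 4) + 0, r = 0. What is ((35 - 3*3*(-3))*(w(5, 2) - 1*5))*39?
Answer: -21762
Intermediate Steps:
w(j, D) = -4 (w(j, D) = (0 - 4) + 0 = -4 + 0 = -4)
((35 - 3*3*(-3))*(w(5, 2) - 1*5))*39 = ((35 - 3*3*(-3))*(-4 - 1*5))*39 = ((35 - 9*(-3))*(-4 - 5))*39 = ((35 - 1*(-27))*(-9))*39 = ((35 + 27)*(-9))*39 = (62*(-9))*39 = -558*39 = -21762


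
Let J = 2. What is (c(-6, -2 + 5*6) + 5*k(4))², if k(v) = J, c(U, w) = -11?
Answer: 1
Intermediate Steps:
k(v) = 2
(c(-6, -2 + 5*6) + 5*k(4))² = (-11 + 5*2)² = (-11 + 10)² = (-1)² = 1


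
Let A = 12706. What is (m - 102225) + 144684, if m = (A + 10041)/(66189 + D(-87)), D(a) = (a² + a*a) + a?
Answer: 3449391907/81240 ≈ 42459.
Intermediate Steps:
D(a) = a + 2*a² (D(a) = (a² + a²) + a = 2*a² + a = a + 2*a²)
m = 22747/81240 (m = (12706 + 10041)/(66189 - 87*(1 + 2*(-87))) = 22747/(66189 - 87*(1 - 174)) = 22747/(66189 - 87*(-173)) = 22747/(66189 + 15051) = 22747/81240 ≈ 0.28000)
(m - 102225) + 144684 = (22747/81240 - 102225) + 144684 = -8304736253/81240 + 144684 = 3449391907/81240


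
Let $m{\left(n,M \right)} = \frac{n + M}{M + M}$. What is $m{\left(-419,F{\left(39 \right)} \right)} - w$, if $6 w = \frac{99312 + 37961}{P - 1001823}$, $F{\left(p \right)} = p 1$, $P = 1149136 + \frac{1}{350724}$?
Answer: $- \frac{10129520958208}{2014981979907} \approx -5.0271$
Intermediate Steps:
$P = \frac{403029574465}{350724}$ ($P = 1149136 + \frac{1}{350724} = \frac{403029574465}{350724} \approx 1.1491 \cdot 10^{6}$)
$F{\left(p \right)} = p$
$m{\left(n,M \right)} = \frac{M + n}{2 M}$
$w = \frac{8024155942}{51666204613}$ ($w = \frac{\left(99312 + 37961\right) \frac{1}{\frac{403029574465}{350724} - 1001823}}{6} = \frac{137273 \frac{1}{\frac{51666204613}{350724}}}{6} = \frac{137273 \cdot \frac{350724}{51666204613}}{6} = \frac{1}{6} \cdot \frac{48144935652}{51666204613} = \frac{8024155942}{51666204613} \approx 0.15531$)
$m{\left(-419,F{\left(39 \right)} \right)} - w = \frac{39 - 419}{2 \cdot 39} - \frac{8024155942}{51666204613} = \frac{1}{2} \cdot \frac{1}{39} \left(-380\right) - \frac{8024155942}{51666204613} = - \frac{190}{39} - \frac{8024155942}{51666204613} = - \frac{10129520958208}{2014981979907}$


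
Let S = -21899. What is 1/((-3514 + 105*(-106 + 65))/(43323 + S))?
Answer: -21424/7819 ≈ -2.7400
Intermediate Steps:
1/((-3514 + 105*(-106 + 65))/(43323 + S)) = 1/((-3514 + 105*(-106 + 65))/(43323 - 21899)) = 1/((-3514 + 105*(-41))/21424) = 1/((-3514 - 4305)*(1/21424)) = 1/(-7819*1/21424) = 1/(-7819/21424) = -21424/7819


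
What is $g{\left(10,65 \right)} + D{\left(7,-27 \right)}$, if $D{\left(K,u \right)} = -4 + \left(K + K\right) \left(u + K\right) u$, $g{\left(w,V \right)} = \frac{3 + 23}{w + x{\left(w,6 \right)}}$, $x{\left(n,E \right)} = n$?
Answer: $\frac{75573}{10} \approx 7557.3$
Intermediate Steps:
$g{\left(w,V \right)} = \frac{13}{w}$ ($g{\left(w,V \right)} = \frac{3 + 23}{w + w} = \frac{26}{2 w} = 26 \frac{1}{2 w} = \frac{13}{w}$)
$D{\left(K,u \right)} = -4 + 2 K u \left(K + u\right)$ ($D{\left(K,u \right)} = -4 + 2 K \left(K + u\right) u = -4 + 2 K u \left(K + u\right)$)
$g{\left(10,65 \right)} + D{\left(7,-27 \right)} = \frac{13}{10} + \left(-4 + 2 \cdot 7 \left(-27\right)^{2} + 2 \left(-27\right) 7^{2}\right) = 13 \cdot \frac{1}{10} + \left(-4 + 2 \cdot 7 \cdot 729 + 2 \left(-27\right) 49\right) = \frac{13}{10} - -7556 = \frac{13}{10} + 7556 = \frac{75573}{10}$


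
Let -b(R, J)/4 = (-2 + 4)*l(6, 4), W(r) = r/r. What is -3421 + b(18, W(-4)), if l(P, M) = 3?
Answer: -3445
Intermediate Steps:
W(r) = 1
b(R, J) = -24 (b(R, J) = -4*(-2 + 4)*3 = -8*3 = -4*6 = -24)
-3421 + b(18, W(-4)) = -3421 - 24 = -3445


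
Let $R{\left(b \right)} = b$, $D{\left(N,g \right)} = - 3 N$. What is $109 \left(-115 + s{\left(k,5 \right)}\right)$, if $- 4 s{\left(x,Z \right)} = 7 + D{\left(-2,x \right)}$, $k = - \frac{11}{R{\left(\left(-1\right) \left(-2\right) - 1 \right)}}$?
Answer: $- \frac{51557}{4} \approx -12889.0$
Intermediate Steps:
$k = -11$ ($k = - \frac{11}{\left(-1\right) \left(-2\right) - 1} = - \frac{11}{2 - 1} = - \frac{11}{1} = \left(-11\right) 1 = -11$)
$s{\left(x,Z \right)} = - \frac{13}{4}$ ($s{\left(x,Z \right)} = - \frac{7 - -6}{4} = - \frac{7 + 6}{4} = \left(- \frac{1}{4}\right) 13 = - \frac{13}{4}$)
$109 \left(-115 + s{\left(k,5 \right)}\right) = 109 \left(-115 - \frac{13}{4}\right) = 109 \left(- \frac{473}{4}\right) = - \frac{51557}{4}$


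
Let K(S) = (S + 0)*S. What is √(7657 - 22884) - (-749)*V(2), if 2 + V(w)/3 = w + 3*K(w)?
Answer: 26964 + I*√15227 ≈ 26964.0 + 123.4*I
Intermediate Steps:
K(S) = S² (K(S) = S*S = S²)
V(w) = -6 + 3*w + 9*w² (V(w) = -6 + 3*(w + 3*w²) = -6 + (3*w + 9*w²) = -6 + 3*w + 9*w²)
√(7657 - 22884) - (-749)*V(2) = √(7657 - 22884) - (-749)*(-6 + 3*2 + 9*2²) = √(-15227) - (-749)*(-6 + 6 + 9*4) = I*√15227 - (-749)*(-6 + 6 + 36) = I*√15227 - (-749)*36 = I*√15227 - 1*(-26964) = I*√15227 + 26964 = 26964 + I*√15227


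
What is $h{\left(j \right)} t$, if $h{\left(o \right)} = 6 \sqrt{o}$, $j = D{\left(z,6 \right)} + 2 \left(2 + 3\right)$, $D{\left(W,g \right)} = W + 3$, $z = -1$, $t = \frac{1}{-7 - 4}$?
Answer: $- \frac{12 \sqrt{3}}{11} \approx -1.8895$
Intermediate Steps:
$t = - \frac{1}{11}$ ($t = \frac{1}{-11} = - \frac{1}{11} \approx -0.090909$)
$D{\left(W,g \right)} = 3 + W$
$j = 12$ ($j = \left(3 - 1\right) + 2 \left(2 + 3\right) = 2 + 2 \cdot 5 = 2 + 10 = 12$)
$h{\left(j \right)} t = 6 \sqrt{12} \left(- \frac{1}{11}\right) = 6 \cdot 2 \sqrt{3} \left(- \frac{1}{11}\right) = 12 \sqrt{3} \left(- \frac{1}{11}\right) = - \frac{12 \sqrt{3}}{11}$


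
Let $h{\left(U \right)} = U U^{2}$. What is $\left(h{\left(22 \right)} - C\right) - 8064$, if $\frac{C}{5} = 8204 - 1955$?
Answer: $-28661$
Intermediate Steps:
$h{\left(U \right)} = U^{3}$
$C = 31245$ ($C = 5 \left(8204 - 1955\right) = 5 \cdot 6249 = 31245$)
$\left(h{\left(22 \right)} - C\right) - 8064 = \left(22^{3} - 31245\right) - 8064 = \left(10648 - 31245\right) - 8064 = -20597 - 8064 = -28661$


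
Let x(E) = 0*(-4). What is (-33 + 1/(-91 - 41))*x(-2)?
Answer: 0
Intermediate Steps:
x(E) = 0
(-33 + 1/(-91 - 41))*x(-2) = (-33 + 1/(-91 - 41))*0 = (-33 + 1/(-132))*0 = (-33 - 1/132)*0 = -4357/132*0 = 0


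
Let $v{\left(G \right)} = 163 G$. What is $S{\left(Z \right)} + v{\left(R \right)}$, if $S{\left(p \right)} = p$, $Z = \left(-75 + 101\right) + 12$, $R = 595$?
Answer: $97023$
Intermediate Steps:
$Z = 38$ ($Z = 26 + 12 = 38$)
$S{\left(Z \right)} + v{\left(R \right)} = 38 + 163 \cdot 595 = 38 + 96985 = 97023$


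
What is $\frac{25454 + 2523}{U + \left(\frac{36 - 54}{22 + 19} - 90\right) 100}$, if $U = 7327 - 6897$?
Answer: $- \frac{1147057}{353170} \approx -3.2479$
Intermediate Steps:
$U = 430$ ($U = 7327 - 6897 = 430$)
$\frac{25454 + 2523}{U + \left(\frac{36 - 54}{22 + 19} - 90\right) 100} = \frac{25454 + 2523}{430 + \left(\frac{36 - 54}{22 + 19} - 90\right) 100} = \frac{27977}{430 + \left(- \frac{18}{41} - 90\right) 100} = \frac{27977}{430 - \frac{370800}{41}} = \frac{27977}{- \frac{353170}{41}} = 27977 \left(- \frac{41}{353170}\right) = - \frac{1147057}{353170}$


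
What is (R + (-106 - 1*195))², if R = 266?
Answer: 1225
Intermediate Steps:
(R + (-106 - 1*195))² = (266 + (-106 - 1*195))² = (266 + (-106 - 195))² = (266 - 301)² = (-35)² = 1225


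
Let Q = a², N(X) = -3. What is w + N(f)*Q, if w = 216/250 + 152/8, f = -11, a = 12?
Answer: -51517/125 ≈ -412.14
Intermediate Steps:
Q = 144 (Q = 12² = 144)
w = 2483/125 (w = 216*(1/250) + 152*(⅛) = 108/125 + 19 = 2483/125 ≈ 19.864)
w + N(f)*Q = 2483/125 - 3*144 = 2483/125 - 432 = -51517/125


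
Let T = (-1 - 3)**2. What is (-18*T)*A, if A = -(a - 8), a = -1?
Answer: -2592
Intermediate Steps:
T = 16 (T = (-4)**2 = 16)
A = 9 (A = -(-1 - 8) = -1*(-9) = 9)
(-18*T)*A = -18*16*9 = -288*9 = -2592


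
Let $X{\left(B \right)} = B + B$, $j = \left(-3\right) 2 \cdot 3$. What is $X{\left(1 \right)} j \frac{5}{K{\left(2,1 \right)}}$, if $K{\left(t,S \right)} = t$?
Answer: $-90$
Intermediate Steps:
$j = -18$ ($j = \left(-6\right) 3 = -18$)
$X{\left(B \right)} = 2 B$
$X{\left(1 \right)} j \frac{5}{K{\left(2,1 \right)}} = 2 \cdot 1 \left(-18\right) \frac{5}{2} = 2 \left(-18\right) 5 \cdot \frac{1}{2} = \left(-36\right) \frac{5}{2} = -90$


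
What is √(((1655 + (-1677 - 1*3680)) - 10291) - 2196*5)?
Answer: I*√24973 ≈ 158.03*I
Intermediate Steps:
√(((1655 + (-1677 - 1*3680)) - 10291) - 2196*5) = √(((1655 + (-1677 - 3680)) - 10291) - 10980) = √(((1655 - 5357) - 10291) - 10980) = √((-3702 - 10291) - 10980) = √(-13993 - 10980) = √(-24973) = I*√24973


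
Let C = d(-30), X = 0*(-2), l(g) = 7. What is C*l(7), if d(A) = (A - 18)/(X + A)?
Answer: 56/5 ≈ 11.200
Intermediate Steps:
X = 0
d(A) = (-18 + A)/A (d(A) = (A - 18)/(0 + A) = (-18 + A)/A)
C = 8/5 (C = (-18 - 30)/(-30) = -1/30*(-48) = 8/5 ≈ 1.6000)
C*l(7) = (8/5)*7 = 56/5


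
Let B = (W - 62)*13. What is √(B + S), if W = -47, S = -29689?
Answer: I*√31106 ≈ 176.37*I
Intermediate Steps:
B = -1417 (B = (-47 - 62)*13 = -109*13 = -1417)
√(B + S) = √(-1417 - 29689) = √(-31106) = I*√31106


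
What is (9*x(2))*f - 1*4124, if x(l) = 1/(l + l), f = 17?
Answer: -16343/4 ≈ -4085.8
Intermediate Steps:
x(l) = 1/(2*l)
(9*x(2))*f - 1*4124 = (9*((½)/2))*17 - 1*4124 = (9*((½)*(½)))*17 - 4124 = (9*(¼))*17 - 4124 = (9/4)*17 - 4124 = 153/4 - 4124 = -16343/4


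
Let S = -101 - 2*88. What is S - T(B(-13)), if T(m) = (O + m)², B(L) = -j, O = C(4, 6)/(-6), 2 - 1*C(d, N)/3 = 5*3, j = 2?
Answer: -1189/4 ≈ -297.25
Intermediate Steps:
C(d, N) = -39 (C(d, N) = 6 - 15*3 = 6 - 3*15 = 6 - 45 = -39)
O = 13/2 (O = -39/(-6) = -39*(-⅙) = 13/2 ≈ 6.5000)
B(L) = -2 (B(L) = -1*2 = -2)
S = -277 (S = -101 - 176 = -277)
T(m) = (13/2 + m)²
S - T(B(-13)) = -277 - (13 + 2*(-2))²/4 = -277 - (13 - 4)²/4 = -277 - 9²/4 = -277 - 81/4 = -1189/4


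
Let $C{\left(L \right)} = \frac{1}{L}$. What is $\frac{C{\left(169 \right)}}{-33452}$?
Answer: $- \frac{1}{5653388} \approx -1.7689 \cdot 10^{-7}$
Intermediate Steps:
$\frac{C{\left(169 \right)}}{-33452} = \frac{1}{169 \left(-33452\right)} = \frac{1}{169} \left(- \frac{1}{33452}\right) = - \frac{1}{5653388}$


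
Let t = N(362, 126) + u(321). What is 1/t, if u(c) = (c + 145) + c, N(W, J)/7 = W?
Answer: 1/3321 ≈ 0.00030111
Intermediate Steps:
N(W, J) = 7*W
u(c) = 145 + 2*c (u(c) = (145 + c) + c = 145 + 2*c)
t = 3321 (t = 7*362 + (145 + 2*321) = 2534 + (145 + 642) = 2534 + 787 = 3321)
1/t = 1/3321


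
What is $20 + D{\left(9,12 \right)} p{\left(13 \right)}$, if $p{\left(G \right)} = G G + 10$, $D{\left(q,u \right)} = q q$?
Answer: $14519$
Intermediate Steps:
$D{\left(q,u \right)} = q^{2}$
$p{\left(G \right)} = 10 + G^{2}$ ($p{\left(G \right)} = G^{2} + 10 = 10 + G^{2}$)
$20 + D{\left(9,12 \right)} p{\left(13 \right)} = 20 + 9^{2} \left(10 + 13^{2}\right) = 20 + 81 \left(10 + 169\right) = 20 + 81 \cdot 179 = 20 + 14499 = 14519$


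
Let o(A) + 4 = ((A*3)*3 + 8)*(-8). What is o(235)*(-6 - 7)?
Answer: 220844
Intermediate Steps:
o(A) = -68 - 72*A (o(A) = -4 + ((A*3)*3 + 8)*(-8) = -4 + ((3*A)*3 + 8)*(-8) = -4 + (9*A + 8)*(-8) = -4 + (8 + 9*A)*(-8) = -4 + (-64 - 72*A) = -68 - 72*A)
o(235)*(-6 - 7) = (-68 - 72*235)*(-6 - 7) = (-68 - 16920)*(-13) = -16988*(-13) = 220844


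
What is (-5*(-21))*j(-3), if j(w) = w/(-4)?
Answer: 315/4 ≈ 78.750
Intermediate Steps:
j(w) = -w/4 (j(w) = w*(-1/4) = -w/4)
(-5*(-21))*j(-3) = (-5*(-21))*(-1/4*(-3)) = 105*(3/4) = 315/4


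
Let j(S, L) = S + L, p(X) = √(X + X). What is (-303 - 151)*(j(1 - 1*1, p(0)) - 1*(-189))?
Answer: -85806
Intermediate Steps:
p(X) = √2*√X (p(X) = √(2*X) = √2*√X)
j(S, L) = L + S
(-303 - 151)*(j(1 - 1*1, p(0)) - 1*(-189)) = (-303 - 151)*((√2*√0 + (1 - 1*1)) - 1*(-189)) = -454*((√2*0 + (1 - 1)) + 189) = -454*((0 + 0) + 189) = -454*(0 + 189) = -454*189 = -85806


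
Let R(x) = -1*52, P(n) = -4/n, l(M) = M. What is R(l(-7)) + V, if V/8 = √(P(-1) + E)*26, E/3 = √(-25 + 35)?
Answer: -52 + 208*√(4 + 3*√10) ≈ 711.87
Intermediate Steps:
E = 3*√10 (E = 3*√(-25 + 35) = 3*√10 ≈ 9.4868)
R(x) = -52
V = 208*√(4 + 3*√10) (V = 8*(√(-4/(-1) + 3*√10)*26) = 8*(√(-4*(-1) + 3*√10)*26) = 8*(√(4 + 3*√10)*26) = 8*(26*√(4 + 3*√10)) = 208*√(4 + 3*√10) ≈ 763.87)
R(l(-7)) + V = -52 + 208*√(4 + 3*√10)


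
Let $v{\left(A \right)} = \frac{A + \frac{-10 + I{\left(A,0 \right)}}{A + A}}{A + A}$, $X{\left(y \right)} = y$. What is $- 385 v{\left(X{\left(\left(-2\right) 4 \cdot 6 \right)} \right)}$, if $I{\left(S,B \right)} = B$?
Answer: $- \frac{885115}{4608} \approx -192.08$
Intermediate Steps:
$v{\left(A \right)} = \frac{A - \frac{5}{A}}{2 A}$ ($v{\left(A \right)} = \frac{A + \frac{-10 + 0}{A + A}}{A + A} = \frac{A - \frac{10}{2 A}}{2 A} = \left(A - 10 \frac{1}{2 A}\right) \frac{1}{2 A} = \left(A - \frac{5}{A}\right) \frac{1}{2 A} = \frac{A - \frac{5}{A}}{2 A}$)
$- 385 v{\left(X{\left(\left(-2\right) 4 \cdot 6 \right)} \right)} = - 385 \frac{-5 + \left(\left(-2\right) 4 \cdot 6\right)^{2}}{2 \cdot 2304} = - 385 \frac{-5 + \left(\left(-8\right) 6\right)^{2}}{2 \cdot 2304} = - 385 \frac{-5 + \left(-48\right)^{2}}{2 \cdot 2304} = - 385 \cdot \frac{1}{2} \cdot \frac{1}{2304} \left(-5 + 2304\right) = - 385 \cdot \frac{1}{2} \cdot \frac{1}{2304} \cdot 2299 = \left(-385\right) \frac{2299}{4608} = - \frac{885115}{4608}$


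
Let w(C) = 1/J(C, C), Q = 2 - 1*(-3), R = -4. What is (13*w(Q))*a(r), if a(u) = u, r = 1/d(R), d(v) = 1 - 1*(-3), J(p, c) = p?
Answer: 13/20 ≈ 0.65000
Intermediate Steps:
Q = 5 (Q = 2 + 3 = 5)
d(v) = 4 (d(v) = 1 + 3 = 4)
w(C) = 1/C
r = 1/4 ≈ 0.25000
(13*w(Q))*a(r) = (13/5)*(1/4) = 13/20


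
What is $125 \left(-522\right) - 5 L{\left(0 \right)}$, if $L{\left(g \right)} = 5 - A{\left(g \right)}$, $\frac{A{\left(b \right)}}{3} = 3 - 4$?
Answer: $-65290$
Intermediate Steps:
$A{\left(b \right)} = -3$ ($A{\left(b \right)} = 3 \left(3 - 4\right) = 3 \left(-1\right) = -3$)
$L{\left(g \right)} = 8$ ($L{\left(g \right)} = 5 - -3 = 5 + 3 = 8$)
$125 \left(-522\right) - 5 L{\left(0 \right)} = 125 \left(-522\right) - 40 = -65250 - 40 = -65290$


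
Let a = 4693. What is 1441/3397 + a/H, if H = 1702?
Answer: 18394703/5781694 ≈ 3.1815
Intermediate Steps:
1441/3397 + a/H = 1441/3397 + 4693/1702 = 18394703/5781694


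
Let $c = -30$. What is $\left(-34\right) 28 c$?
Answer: $28560$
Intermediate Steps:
$\left(-34\right) 28 c = \left(-34\right) 28 \left(-30\right) = \left(-952\right) \left(-30\right) = 28560$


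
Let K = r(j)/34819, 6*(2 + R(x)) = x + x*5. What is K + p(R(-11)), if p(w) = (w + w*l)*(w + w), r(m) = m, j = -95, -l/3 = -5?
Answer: 188301057/34819 ≈ 5408.0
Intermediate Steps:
l = 15 (l = -3*(-5) = 15)
R(x) = -2 + x (R(x) = -2 + (x + x*5)/6 = -2 + (x + 5*x)/6 = -2 + (6*x)/6 = -2 + x)
p(w) = 32*w² (p(w) = (w + w*15)*(w + w) = (w + 15*w)*(2*w) = (16*w)*(2*w) = 32*w²)
K = -95/34819 ≈ -0.0027284
K + p(R(-11)) = -95/34819 + 32*(-2 - 11)² = -95/34819 + 32*(-13)² = -95/34819 + 32*169 = -95/34819 + 5408 = 188301057/34819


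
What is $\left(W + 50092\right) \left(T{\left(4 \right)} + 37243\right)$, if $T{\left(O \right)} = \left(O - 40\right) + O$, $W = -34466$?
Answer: $581459086$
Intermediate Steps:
$T{\left(O \right)} = -40 + 2 O$ ($T{\left(O \right)} = \left(-40 + O\right) + O = -40 + 2 O$)
$\left(W + 50092\right) \left(T{\left(4 \right)} + 37243\right) = \left(-34466 + 50092\right) \left(\left(-40 + 2 \cdot 4\right) + 37243\right) = 15626 \left(\left(-40 + 8\right) + 37243\right) = 15626 \left(-32 + 37243\right) = 15626 \cdot 37211 = 581459086$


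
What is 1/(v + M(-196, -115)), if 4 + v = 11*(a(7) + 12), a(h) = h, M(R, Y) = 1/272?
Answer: 272/55761 ≈ 0.0048780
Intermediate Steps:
M(R, Y) = 1/272
v = 205 (v = -4 + 11*(7 + 12) = -4 + 11*19 = -4 + 209 = 205)
1/(v + M(-196, -115)) = 1/(205 + 1/272) = 1/(55761/272) = 272/55761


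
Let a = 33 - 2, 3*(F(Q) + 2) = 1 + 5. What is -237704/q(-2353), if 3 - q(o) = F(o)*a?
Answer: -237704/3 ≈ -79235.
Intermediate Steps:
F(Q) = 0 (F(Q) = -2 + (1 + 5)/3 = -2 + (⅓)*6 = -2 + 2 = 0)
a = 31
q(o) = 3 (q(o) = 3 - 0*31 = 3 - 1*0 = 3 + 0 = 3)
-237704/q(-2353) = -237704/3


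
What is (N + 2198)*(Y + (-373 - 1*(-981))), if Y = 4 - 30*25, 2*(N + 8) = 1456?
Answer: -402684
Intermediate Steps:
N = 720 (N = -8 + (1/2)*1456 = -8 + 728 = 720)
Y = -746 (Y = 4 - 750 = -746)
(N + 2198)*(Y + (-373 - 1*(-981))) = (720 + 2198)*(-746 + (-373 - 1*(-981))) = 2918*(-746 + (-373 + 981)) = 2918*(-746 + 608) = 2918*(-138) = -402684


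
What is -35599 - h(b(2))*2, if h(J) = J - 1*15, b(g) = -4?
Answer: -35561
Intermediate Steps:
h(J) = -15 + J (h(J) = J - 15 = -15 + J)
-35599 - h(b(2))*2 = -35599 - (-15 - 4)*2 = -35599 - (-19)*2 = -35599 - 1*(-38) = -35599 + 38 = -35561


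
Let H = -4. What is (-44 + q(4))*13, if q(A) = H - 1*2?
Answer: -650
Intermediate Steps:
q(A) = -6 (q(A) = -4 - 1*2 = -4 - 2 = -6)
(-44 + q(4))*13 = (-44 - 6)*13 = -50*13 = -650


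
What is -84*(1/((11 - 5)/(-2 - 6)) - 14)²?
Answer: -59248/3 ≈ -19749.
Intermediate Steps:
-84*(1/((11 - 5)/(-2 - 6)) - 14)² = -84*(1/(6/(-8)) - 14)² = -84*(1/(6*(-⅛)) - 14)² = -84*(1/(-¾) - 14)² = -84*(-4/3 - 14)² = -84*(-46/3)² = -84*2116/9 = -59248/3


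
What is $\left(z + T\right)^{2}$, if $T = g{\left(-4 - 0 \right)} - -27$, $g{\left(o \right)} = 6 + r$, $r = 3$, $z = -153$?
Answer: $13689$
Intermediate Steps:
$g{\left(o \right)} = 9$ ($g{\left(o \right)} = 6 + 3 = 9$)
$T = 36$ ($T = 9 - -27 = 9 + 27 = 36$)
$\left(z + T\right)^{2} = \left(-153 + 36\right)^{2} = \left(-117\right)^{2} = 13689$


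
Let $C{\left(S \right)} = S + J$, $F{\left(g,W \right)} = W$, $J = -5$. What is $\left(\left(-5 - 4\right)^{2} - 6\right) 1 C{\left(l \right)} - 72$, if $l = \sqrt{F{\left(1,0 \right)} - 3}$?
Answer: $-447 + 75 i \sqrt{3} \approx -447.0 + 129.9 i$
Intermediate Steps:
$l = i \sqrt{3}$ ($l = \sqrt{0 - 3} = \sqrt{-3} = i \sqrt{3} \approx 1.732 i$)
$C{\left(S \right)} = -5 + S$ ($C{\left(S \right)} = S - 5 = -5 + S$)
$\left(\left(-5 - 4\right)^{2} - 6\right) 1 C{\left(l \right)} - 72 = \left(\left(-5 - 4\right)^{2} - 6\right) 1 \left(-5 + i \sqrt{3}\right) - 72 = \left(\left(-9\right)^{2} - 6\right) 1 \left(-5 + i \sqrt{3}\right) - 72 = \left(81 - 6\right) 1 \left(-5 + i \sqrt{3}\right) - 72 = 75 \cdot 1 \left(-5 + i \sqrt{3}\right) - 72 = 75 \left(-5 + i \sqrt{3}\right) - 72 = \left(-375 + 75 i \sqrt{3}\right) - 72 = -447 + 75 i \sqrt{3}$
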